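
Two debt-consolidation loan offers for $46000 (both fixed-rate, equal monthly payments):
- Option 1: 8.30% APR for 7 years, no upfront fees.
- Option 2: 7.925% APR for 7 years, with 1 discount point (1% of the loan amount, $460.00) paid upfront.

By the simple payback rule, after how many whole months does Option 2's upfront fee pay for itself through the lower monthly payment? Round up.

Option 1: at 8.30% the monthly rate is 0.0069167, so the payment is 46,000 × 0.0069167 / (1 − 1.0069167^−84) = $723.86.
Option 2: at 7.925% the monthly rate is 0.0066042, so the payment is 46,000 × 0.0066042 / (1 − 1.0066042^−84) = $715.25.
Monthly savings = $723.86 − $715.25 = $8.61.
Break-even = $460.00 / $8.61 = 53.43 → 54 months.

54 months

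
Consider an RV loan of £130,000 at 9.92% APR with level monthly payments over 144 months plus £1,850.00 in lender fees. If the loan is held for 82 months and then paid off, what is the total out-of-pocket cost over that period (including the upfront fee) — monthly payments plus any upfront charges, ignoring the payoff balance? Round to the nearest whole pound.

Monthly rate = 9.92%/12 = 0.0082667; payment = 130,000 × 0.0082667 / (1 − (1+0.0082667)^−144) = £1,547.60.
Total outlay = 82 × £1,547.60 + £1,850.00 = £128,753.20.

£128,753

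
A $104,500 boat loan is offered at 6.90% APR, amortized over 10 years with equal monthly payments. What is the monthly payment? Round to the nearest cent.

Monthly rate = 6.9%/12 = 0.0057500; payment = 104,500 × 0.0057500 / (1 − (1+0.0057500)^−120) = $1,207.95.

$1,207.95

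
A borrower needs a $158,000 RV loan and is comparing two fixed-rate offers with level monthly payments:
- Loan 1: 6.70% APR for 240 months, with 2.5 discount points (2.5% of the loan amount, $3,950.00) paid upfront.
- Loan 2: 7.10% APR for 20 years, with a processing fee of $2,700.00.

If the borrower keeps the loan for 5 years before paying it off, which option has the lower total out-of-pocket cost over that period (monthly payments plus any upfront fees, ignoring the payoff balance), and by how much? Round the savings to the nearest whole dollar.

Loan 1 by $1,017

Loan 1: at 6.70% the monthly rate is 0.0055833, so the payment is 158,000 × 0.0055833 / (1 − 1.0055833^−240) = $1,196.68.
Loan 2: monthly rate = 7.1%/12 = 0.0059167; payment = 158,000 × 0.0059167 / (1 − (1+0.0059167)^−240) = $1,234.47.
Over 60 months: Loan 1 costs 60 × $1,196.68 + $3,950.00 = $75,750.80; Loan 2 costs 60 × $1,234.47 + $2,700.00 = $76,768.20.
Loan 1 is cheaper by $76,768.20 − $75,750.80 = $1,017.40.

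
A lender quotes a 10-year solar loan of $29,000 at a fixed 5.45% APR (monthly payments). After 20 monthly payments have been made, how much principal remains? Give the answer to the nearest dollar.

With monthly rate i = 5.45%/12 = 0.0045417, the balance after k of n payments is P · [(1+i)^n − (1+i)^k] / [(1+i)^n − 1].
(1+0.0045417)^120 = 1.72248175 and (1+0.0045417)^20 = 1.09486130, so the balance is 29,000 × (1.72248175 − 1.09486130) / (1.72248175 − 1) = $25,192.32.

$25,192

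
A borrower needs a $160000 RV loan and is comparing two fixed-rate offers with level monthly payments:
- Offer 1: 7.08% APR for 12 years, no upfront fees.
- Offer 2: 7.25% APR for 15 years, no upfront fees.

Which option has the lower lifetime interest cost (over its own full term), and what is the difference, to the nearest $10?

Offer 1: at 7.08% the monthly rate is 0.0059000, so the payment is 160,000 × 0.0059000 / (1 − 1.0059000^−144) = $1,652.24.
Total interest on Offer 1 = 144 × $1,652.24 − $160,000 = $77,922.56.
Offer 2: monthly rate = 7.25%/12 = 0.0060417; payment = 160,000 × 0.0060417 / (1 − (1+0.0060417)^−180) = $1,460.58.
Total interest on Offer 2 = 180 × $1,460.58 − $160,000 = $102,904.40.
Offer 1 is lower by $24,981.84.

Offer 1 by $24,980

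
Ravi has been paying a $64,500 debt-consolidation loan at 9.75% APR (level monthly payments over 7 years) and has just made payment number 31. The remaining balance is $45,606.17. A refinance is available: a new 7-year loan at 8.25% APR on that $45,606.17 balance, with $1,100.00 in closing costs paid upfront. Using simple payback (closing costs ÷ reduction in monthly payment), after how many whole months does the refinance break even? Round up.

4 months

Current payment = 64,500 × 9.75%/12 / (1 − (1+0.0081250)^−84) = $1,062.46.
Refinanced payment = 45,606.17 × 0.0068750 / (1 − (1+0.0068750)^−84) = $716.52.
Monthly savings = $1,062.46 − $716.52 = $345.94.
Break-even = $1,100.00 / $345.94 = 3.18 → 4 months.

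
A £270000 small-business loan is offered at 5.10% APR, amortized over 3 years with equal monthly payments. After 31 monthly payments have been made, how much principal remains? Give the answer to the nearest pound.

£40,010

With monthly rate i = 5.1%/12 = 0.0042500, the balance after k of n payments is P · [(1+i)^n − (1+i)^k] / [(1+i)^n − 1].
(1+0.0042500)^36 = 1.16494723 and (1+0.0042500)^31 = 1.14050463, so the balance is 270,000 × (1.16494723 − 1.14050463) / (1.16494723 − 1) = £40,009.78.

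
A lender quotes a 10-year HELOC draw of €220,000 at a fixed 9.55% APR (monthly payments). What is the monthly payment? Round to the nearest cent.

€2,852.77

At 9.55% the monthly rate is 0.0079583, so the payment is 220,000 × 0.0079583 / (1 − 1.0079583^−120) = €2,852.77.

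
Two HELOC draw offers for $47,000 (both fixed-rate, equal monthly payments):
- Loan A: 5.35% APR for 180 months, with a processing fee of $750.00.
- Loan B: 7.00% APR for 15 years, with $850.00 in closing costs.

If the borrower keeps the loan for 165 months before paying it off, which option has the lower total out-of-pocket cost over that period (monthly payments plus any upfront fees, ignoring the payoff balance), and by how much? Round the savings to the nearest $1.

Loan A: monthly rate = 5.35%/12 = 0.0044583; payment = 47,000 × 0.0044583 / (1 − (1+0.0044583)^−180) = $380.30.
Loan B: monthly rate = 7%/12 = 0.0058333; payment = 47,000 × 0.0058333 / (1 − (1+0.0058333)^−180) = $422.45.
Over 165 months: Loan A costs 165 × $380.30 + $750.00 = $63,499.50; Loan B costs 165 × $422.45 + $850.00 = $70,554.25.
Loan A is cheaper by $70,554.25 − $63,499.50 = $7,054.75.

Loan A by $7,055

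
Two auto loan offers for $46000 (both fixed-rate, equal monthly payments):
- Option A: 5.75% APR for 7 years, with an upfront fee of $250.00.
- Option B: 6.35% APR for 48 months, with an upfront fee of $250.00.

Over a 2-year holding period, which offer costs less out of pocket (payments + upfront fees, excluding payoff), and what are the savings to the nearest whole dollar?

Option A by $10,109

Option A: at 5.75% the monthly rate is 0.0047917, so the payment is 46,000 × 0.0047917 / (1 − 1.0047917^−84) = $666.49.
Option B: monthly rate = 6.35%/12 = 0.0052917; payment = 46,000 × 0.0052917 / (1 − (1+0.0052917)^−48) = $1,087.71.
Over 24 months: Option A costs 24 × $666.49 + $250.00 = $16,245.76; Option B costs 24 × $1,087.71 + $250.00 = $26,355.04.
Option A is cheaper by $26,355.04 − $16,245.76 = $10,109.28.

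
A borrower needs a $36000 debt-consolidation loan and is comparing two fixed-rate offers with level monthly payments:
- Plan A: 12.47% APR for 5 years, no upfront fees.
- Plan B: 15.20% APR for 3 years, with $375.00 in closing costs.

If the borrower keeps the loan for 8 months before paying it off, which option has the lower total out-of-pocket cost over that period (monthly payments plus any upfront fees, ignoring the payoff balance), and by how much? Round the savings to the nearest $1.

Plan A by $3,912

Plan A: at 12.47% the monthly rate is 0.0103917, so the payment is 36,000 × 0.0103917 / (1 − 1.0103917^−60) = $809.38.
Plan B: at 15.20% the monthly rate is 0.0126667, so the payment is 36,000 × 0.0126667 / (1 − 1.0126667^−36) = $1,251.48.
Over 8 months: Plan A costs 8 × $809.38 = $6,475.04; Plan B costs 8 × $1,251.48 + $375.00 = $10,386.84.
Plan A is cheaper by $10,386.84 − $6,475.04 = $3,911.80.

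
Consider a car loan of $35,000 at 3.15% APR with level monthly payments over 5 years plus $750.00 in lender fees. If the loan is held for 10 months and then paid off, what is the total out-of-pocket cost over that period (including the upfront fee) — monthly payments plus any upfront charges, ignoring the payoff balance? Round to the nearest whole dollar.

At 3.15% the monthly rate is 0.0026250, so the payment is 35,000 × 0.0026250 / (1 − 1.0026250^−60) = $631.24.
Total outlay = 10 × $631.24 + $750.00 = $7,062.40.

$7,062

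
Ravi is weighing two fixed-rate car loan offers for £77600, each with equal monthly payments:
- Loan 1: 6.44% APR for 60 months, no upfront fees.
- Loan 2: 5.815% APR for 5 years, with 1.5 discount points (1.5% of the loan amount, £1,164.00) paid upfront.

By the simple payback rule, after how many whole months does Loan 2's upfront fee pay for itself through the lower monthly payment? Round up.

Loan 1: at 6.44% the monthly rate is 0.0053667, so the payment is 77,600 × 0.0053667 / (1 − 1.0053667^−60) = £1,516.15.
Loan 2: at 5.815% the monthly rate is 0.0048458, so the payment is 77,600 × 0.0048458 / (1 − 1.0048458^−60) = £1,493.56.
Monthly savings = £1,516.15 − £1,493.56 = £22.59.
Break-even = £1,164.00 / £22.59 = 51.53 → 52 months.

52 months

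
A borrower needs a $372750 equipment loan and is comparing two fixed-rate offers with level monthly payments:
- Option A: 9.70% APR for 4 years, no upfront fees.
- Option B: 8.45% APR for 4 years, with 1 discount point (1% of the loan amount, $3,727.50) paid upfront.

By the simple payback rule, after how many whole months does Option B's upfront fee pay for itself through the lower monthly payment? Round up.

Option A: at 9.70% the monthly rate is 0.0080833, so the payment is 372,750 × 0.0080833 / (1 − 1.0080833^−48) = $9,400.29.
Option B: at 8.45% the monthly rate is 0.0070417, so the payment is 372,750 × 0.0070417 / (1 − 1.0070417^−48) = $9,178.86.
Monthly savings = $9,400.29 − $9,178.86 = $221.43.
Break-even = $3,727.50 / $221.43 = 16.83 → 17 months.

17 months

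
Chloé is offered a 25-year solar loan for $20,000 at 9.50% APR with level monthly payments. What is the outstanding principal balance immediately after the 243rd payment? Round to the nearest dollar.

$7,991

With monthly rate i = 9.5%/12 = 0.0079167, the balance after k of n payments is P · [(1+i)^n − (1+i)^k] / [(1+i)^n − 1].
(1+0.0079167)^300 = 10.65094140 and (1+0.0079167)^243 = 6.79491887, so the balance is 20,000 × (10.65094140 − 6.79491887) / (10.65094140 − 1) = $7,990.98.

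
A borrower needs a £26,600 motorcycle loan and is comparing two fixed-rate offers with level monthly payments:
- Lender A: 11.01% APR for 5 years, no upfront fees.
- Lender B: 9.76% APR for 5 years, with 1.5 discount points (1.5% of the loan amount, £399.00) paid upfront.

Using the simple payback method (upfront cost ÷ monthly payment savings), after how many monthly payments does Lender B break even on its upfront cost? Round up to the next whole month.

25 months

Lender A: at 11.01% the monthly rate is 0.0091750, so the payment is 26,600 × 0.0091750 / (1 − 1.0091750^−60) = £578.48.
Lender B: at 9.76% the monthly rate is 0.0081333, so the payment is 26,600 × 0.0081333 / (1 − 1.0081333^−60) = £562.04.
Monthly savings = £578.48 − £562.04 = £16.44.
Break-even = £399.00 / £16.44 = 24.27 → 25 months.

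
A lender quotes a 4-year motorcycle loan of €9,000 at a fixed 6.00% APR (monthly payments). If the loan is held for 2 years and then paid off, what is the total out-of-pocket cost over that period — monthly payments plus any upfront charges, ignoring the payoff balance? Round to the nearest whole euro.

At 6.00% the monthly rate is 0.0050000, so the payment is 9,000 × 0.0050000 / (1 − 1.0050000^−48) = €211.37.
Total outlay = 24 × €211.37 = €5,072.88.

€5,073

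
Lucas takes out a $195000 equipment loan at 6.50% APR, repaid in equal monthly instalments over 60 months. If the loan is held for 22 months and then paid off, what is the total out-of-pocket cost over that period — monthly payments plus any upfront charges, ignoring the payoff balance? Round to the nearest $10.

Monthly rate = 6.5%/12 = 0.0054167; payment = 195,000 × 0.0054167 / (1 − (1+0.0054167)^−60) = $3,815.40.
Total outlay = 22 × $3,815.40 = $83,938.80.

$83,940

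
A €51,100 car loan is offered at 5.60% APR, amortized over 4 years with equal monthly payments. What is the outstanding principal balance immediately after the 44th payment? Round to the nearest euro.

With monthly rate i = 5.6%/12 = 0.0046667, the balance after k of n payments is P · [(1+i)^n − (1+i)^k] / [(1+i)^n − 1].
(1+0.0046667)^48 = 1.25041932 and (1+0.0046667)^44 = 1.22734796, so the balance is 51,100 × (1.25041932 − 1.22734796) / (1.25041932 − 1) = €4,707.89.

€4,708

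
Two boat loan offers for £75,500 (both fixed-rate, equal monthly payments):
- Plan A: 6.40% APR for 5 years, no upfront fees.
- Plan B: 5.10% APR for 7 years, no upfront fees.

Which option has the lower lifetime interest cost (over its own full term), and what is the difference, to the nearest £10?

Plan A: monthly rate = 6.4%/12 = 0.0053333; payment = 75,500 × 0.0053333 / (1 − (1+0.0053333)^−60) = £1,473.71.
Total interest on Plan A = 60 × £1,473.71 − £75,500 = £12,922.60.
Plan B: at 5.10% the monthly rate is 0.0042500, so the payment is 75,500 × 0.0042500 / (1 − 1.0042500^−84) = £1,070.66.
Total interest on Plan B = 84 × £1,070.66 − £75,500 = £14,435.44.
Plan A is lower by £1,512.84.

Plan A by £1,510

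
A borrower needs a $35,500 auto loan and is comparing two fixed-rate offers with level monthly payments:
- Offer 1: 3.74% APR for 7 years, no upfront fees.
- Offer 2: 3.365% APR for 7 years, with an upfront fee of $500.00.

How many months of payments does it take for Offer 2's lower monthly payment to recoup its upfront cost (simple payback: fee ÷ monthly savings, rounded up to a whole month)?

Offer 1: at 3.74% the monthly rate is 0.0031167, so the payment is 35,500 × 0.0031167 / (1 − 1.0031167^−84) = $481.01.
Offer 2: at 3.365% the monthly rate is 0.0028042, so the payment is 35,500 × 0.0028042 / (1 − 1.0028042^−84) = $474.93.
Monthly savings = $481.01 − $474.93 = $6.08.
Break-even = $500.00 / $6.08 = 82.24 → 83 months.

83 months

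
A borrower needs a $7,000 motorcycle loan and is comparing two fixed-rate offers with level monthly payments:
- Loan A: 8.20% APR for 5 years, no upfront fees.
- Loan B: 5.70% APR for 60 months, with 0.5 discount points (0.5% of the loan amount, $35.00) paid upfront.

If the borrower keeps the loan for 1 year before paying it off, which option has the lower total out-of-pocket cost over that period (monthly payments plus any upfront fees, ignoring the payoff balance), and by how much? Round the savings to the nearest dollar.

Loan A: at 8.20% the monthly rate is 0.0068333, so the payment is 7,000 × 0.0068333 / (1 − 1.0068333^−60) = $142.61.
Loan B: monthly rate = 5.7%/12 = 0.0047500; payment = 7,000 × 0.0047500 / (1 − (1+0.0047500)^−60) = $134.36.
Over 12 months: Loan A costs 12 × $142.61 = $1,711.32; Loan B costs 12 × $134.36 + $35.00 = $1,647.32.
Loan B is cheaper by $1,711.32 − $1,647.32 = $64.00.

Loan B by $64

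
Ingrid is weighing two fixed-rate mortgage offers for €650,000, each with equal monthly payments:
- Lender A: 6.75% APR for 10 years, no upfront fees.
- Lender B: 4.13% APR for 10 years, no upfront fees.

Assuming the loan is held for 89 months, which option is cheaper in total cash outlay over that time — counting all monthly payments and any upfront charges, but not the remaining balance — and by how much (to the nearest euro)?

Lender A: at 6.75% the monthly rate is 0.0056250, so the payment is 650,000 × 0.0056250 / (1 − 1.0056250^−120) = €7,463.57.
Lender B: at 4.13% the monthly rate is 0.0034417, so the payment is 650,000 × 0.0034417 / (1 − 1.0034417^−120) = €6,621.17.
Over 89 months: Lender A costs 89 × €7,463.57 = €664,257.73; Lender B costs 89 × €6,621.17 = €589,284.13.
Lender B is cheaper by €664,257.73 − €589,284.13 = €74,973.60.

Lender B by €74,974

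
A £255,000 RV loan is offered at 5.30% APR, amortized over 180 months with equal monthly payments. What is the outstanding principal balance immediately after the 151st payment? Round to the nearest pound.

With monthly rate i = 5.3%/12 = 0.0044167, the balance after k of n payments is P · [(1+i)^n − (1+i)^k] / [(1+i)^n − 1].
(1+0.0044167)^180 = 2.21056807 and (1+0.0044167)^151 = 1.94536227, so the balance is 255,000 × (2.21056807 − 1.94536227) / (2.21056807 − 1) = £55,864.25.

£55,864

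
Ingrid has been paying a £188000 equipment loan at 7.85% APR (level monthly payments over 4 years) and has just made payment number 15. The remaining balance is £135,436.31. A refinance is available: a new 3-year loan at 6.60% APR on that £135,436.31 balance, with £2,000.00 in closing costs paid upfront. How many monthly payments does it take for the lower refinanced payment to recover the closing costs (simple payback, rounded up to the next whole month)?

Current payment = 188,000 × 7.85%/12 / (1 − (1+0.0065417)^−48) = £4,576.40.
Refinanced payment = 135,436.31 × 0.0055000 / (1 − (1+0.0055000)^−36) = £4,157.16.
Monthly savings = £4,576.40 − £4,157.16 = £419.24.
Break-even = £2,000.00 / £419.24 = 4.77 → 5 months.

5 months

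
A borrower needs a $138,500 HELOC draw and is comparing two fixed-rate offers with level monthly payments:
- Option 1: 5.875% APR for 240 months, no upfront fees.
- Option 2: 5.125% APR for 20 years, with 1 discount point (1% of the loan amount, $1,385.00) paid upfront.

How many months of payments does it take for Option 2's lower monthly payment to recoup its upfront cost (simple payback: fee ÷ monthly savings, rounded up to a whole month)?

Option 1: monthly rate = 5.875%/12 = 0.0048958; payment = 138,500 × 0.0048958 / (1 − (1+0.0048958)^−240) = $982.30.
Option 2: at 5.125% the monthly rate is 0.0042708, so the payment is 138,500 × 0.0042708 / (1 − 1.0042708^−240) = $923.63.
Monthly savings = $982.30 − $923.63 = $58.67.
Break-even = $1,385.00 / $58.67 = 23.61 → 24 months.

24 months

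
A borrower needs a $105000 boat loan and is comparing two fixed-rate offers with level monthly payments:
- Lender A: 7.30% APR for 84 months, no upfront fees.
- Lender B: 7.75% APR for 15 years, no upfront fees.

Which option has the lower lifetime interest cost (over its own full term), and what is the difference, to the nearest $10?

Lender A by $43,490

Lender A: at 7.30% the monthly rate is 0.0060833, so the payment is 105,000 × 0.0060833 / (1 − 1.0060833^−84) = $1,600.17.
Total interest on Lender A = 84 × $1,600.17 − $105,000 = $29,414.28.
Lender B: monthly rate = 7.75%/12 = 0.0064583; payment = 105,000 × 0.0064583 / (1 − (1+0.0064583)^−180) = $988.34.
Total interest on Lender B = 180 × $988.34 − $105,000 = $72,901.20.
Lender A is lower by $43,486.92.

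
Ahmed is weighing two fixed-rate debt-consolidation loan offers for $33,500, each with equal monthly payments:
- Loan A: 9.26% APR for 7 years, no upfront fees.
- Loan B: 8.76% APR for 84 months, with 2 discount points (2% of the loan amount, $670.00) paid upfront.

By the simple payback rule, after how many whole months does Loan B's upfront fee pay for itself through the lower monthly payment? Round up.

Loan A: at 9.26% the monthly rate is 0.0077167, so the payment is 33,500 × 0.0077167 / (1 − 1.0077167^−84) = $543.41.
Loan B: monthly rate = 8.76%/12 = 0.0073000; payment = 33,500 × 0.0073000 / (1 − (1+0.0073000)^−84) = $534.91.
Monthly savings = $543.41 − $534.91 = $8.50.
Break-even = $670.00 / $8.50 = 78.82 → 79 months.

79 months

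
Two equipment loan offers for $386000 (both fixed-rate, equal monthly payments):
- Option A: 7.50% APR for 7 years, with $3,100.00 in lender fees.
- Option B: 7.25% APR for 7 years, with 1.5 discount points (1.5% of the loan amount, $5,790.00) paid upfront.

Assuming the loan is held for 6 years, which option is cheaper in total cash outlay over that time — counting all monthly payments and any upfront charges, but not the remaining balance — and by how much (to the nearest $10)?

Option A: monthly rate = 7.5%/12 = 0.0062500; payment = 386,000 × 0.0062500 / (1 − (1+0.0062500)^−84) = $5,920.57.
Option B: at 7.25% the monthly rate is 0.0060417, so the payment is 386,000 × 0.0060417 / (1 − 1.0060417^−84) = $5,873.06.
Over 72 months: Option A costs 72 × $5,920.57 + $3,100.00 = $429,381.04; Option B costs 72 × $5,873.06 + $5,790.00 = $428,650.32.
Option B is cheaper by $429,381.04 − $428,650.32 = $730.72.

Option B by $730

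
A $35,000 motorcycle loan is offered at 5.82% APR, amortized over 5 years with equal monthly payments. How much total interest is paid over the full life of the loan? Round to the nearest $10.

Monthly rate = 5.82%/12 = 0.0048500; payment = 35,000 × 0.0048500 / (1 − (1+0.0048500)^−60) = $673.72.
Total paid = 60 × $673.72 = $40,423.20; interest = $40,423.20 − $35,000 = $5,423.20.

$5,420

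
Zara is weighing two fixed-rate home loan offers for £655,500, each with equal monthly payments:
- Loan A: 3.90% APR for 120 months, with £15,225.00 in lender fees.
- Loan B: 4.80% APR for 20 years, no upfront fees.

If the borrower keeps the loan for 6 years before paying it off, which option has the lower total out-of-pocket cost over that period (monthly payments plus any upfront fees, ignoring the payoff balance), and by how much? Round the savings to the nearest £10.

Loan B by £184,540

Loan A: monthly rate = 3.9%/12 = 0.0032500; payment = 655,500 × 0.0032500 / (1 − (1+0.0032500)^−120) = £6,605.51.
Loan B: at 4.80% the monthly rate is 0.0040000, so the payment is 655,500 × 0.0040000 / (1 − 1.0040000^−240) = £4,253.92.
Over 72 months: Loan A costs 72 × £6,605.51 + £15,225.00 = £490,821.72; Loan B costs 72 × £4,253.92 = £306,282.24.
Loan B is cheaper by £490,821.72 − £306,282.24 = £184,539.48.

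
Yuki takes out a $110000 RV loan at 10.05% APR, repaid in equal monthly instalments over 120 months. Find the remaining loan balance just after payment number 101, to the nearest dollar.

$25,489

With monthly rate i = 10.05%/12 = 0.0083750, the balance after k of n payments is P · [(1+i)^n − (1+i)^k] / [(1+i)^n − 1].
(1+0.0083750)^120 = 2.72049789 and (1+0.0083750)^101 = 2.32182277, so the balance is 110,000 × (2.72049789 − 2.32182277) / (2.72049789 − 1) = $25,489.29.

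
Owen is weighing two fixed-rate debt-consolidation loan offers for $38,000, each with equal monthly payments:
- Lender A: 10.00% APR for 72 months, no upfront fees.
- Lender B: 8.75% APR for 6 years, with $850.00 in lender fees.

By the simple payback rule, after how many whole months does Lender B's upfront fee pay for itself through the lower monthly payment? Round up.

Lender A: at 10.00% the monthly rate is 0.0083333, so the payment is 38,000 × 0.0083333 / (1 − 1.0083333^−72) = $703.98.
Lender B: monthly rate = 8.75%/12 = 0.0072917; payment = 38,000 × 0.0072917 / (1 − (1+0.0072917)^−72) = $680.26.
Monthly savings = $703.98 − $680.26 = $23.72.
Break-even = $850.00 / $23.72 = 35.83 → 36 months.

36 months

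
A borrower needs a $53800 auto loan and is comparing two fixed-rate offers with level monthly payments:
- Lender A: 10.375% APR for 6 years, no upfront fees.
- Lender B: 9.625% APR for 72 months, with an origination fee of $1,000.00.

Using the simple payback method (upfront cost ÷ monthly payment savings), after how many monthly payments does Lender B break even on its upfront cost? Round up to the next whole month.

Lender A: at 10.375% the monthly rate is 0.0086458, so the payment is 53,800 × 0.0086458 / (1 − 1.0086458^−72) = $1,006.89.
Lender B: monthly rate = 9.625%/12 = 0.0080208; payment = 53,800 × 0.0080208 / (1 − (1+0.0080208)^−72) = $986.55.
Monthly savings = $1,006.89 − $986.55 = $20.34.
Break-even = $1,000.00 / $20.34 = 49.16 → 50 months.

50 months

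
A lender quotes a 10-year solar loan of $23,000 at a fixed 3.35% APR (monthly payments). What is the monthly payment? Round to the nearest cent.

$225.82

At 3.35% the monthly rate is 0.0027917, so the payment is 23,000 × 0.0027917 / (1 − 1.0027917^−120) = $225.82.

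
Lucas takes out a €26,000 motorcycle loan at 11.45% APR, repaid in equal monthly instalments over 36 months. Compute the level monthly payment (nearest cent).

€856.76

At 11.45% the monthly rate is 0.0095417, so the payment is 26,000 × 0.0095417 / (1 − 1.0095417^−36) = €856.76.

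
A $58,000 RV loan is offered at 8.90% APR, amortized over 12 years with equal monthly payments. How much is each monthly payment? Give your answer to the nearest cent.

$656.80

Monthly rate = 8.9%/12 = 0.0074167; payment = 58,000 × 0.0074167 / (1 − (1+0.0074167)^−144) = $656.80.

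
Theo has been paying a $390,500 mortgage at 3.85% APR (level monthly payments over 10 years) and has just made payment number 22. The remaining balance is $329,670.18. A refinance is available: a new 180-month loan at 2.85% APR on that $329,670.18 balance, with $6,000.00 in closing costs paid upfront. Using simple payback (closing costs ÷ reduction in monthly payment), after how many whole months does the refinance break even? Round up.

4 months

Current payment = 390,500 × 3.85%/12 / (1 − (1+0.0032083)^−120) = $3,925.84.
Refinanced payment = 329,670.18 × 0.0023750 / (1 − (1+0.0023750)^−180) = $2,252.93.
Monthly savings = $3,925.84 − $2,252.93 = $1,672.91.
Break-even = $6,000.00 / $1,672.91 = 3.59 → 4 months.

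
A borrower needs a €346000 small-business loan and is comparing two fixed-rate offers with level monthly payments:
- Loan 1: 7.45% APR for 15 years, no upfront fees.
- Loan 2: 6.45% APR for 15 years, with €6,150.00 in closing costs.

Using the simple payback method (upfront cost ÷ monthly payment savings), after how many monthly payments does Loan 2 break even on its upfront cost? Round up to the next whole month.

Loan 1: monthly rate = 7.45%/12 = 0.0062083; payment = 346,000 × 0.0062083 / (1 − (1+0.0062083)^−180) = €3,197.64.
Loan 2: monthly rate = 6.45%/12 = 0.0053750; payment = 346,000 × 0.0053750 / (1 − (1+0.0053750)^−180) = €3,004.53.
Monthly savings = €3,197.64 − €3,004.53 = €193.11.
Break-even = €6,150.00 / €193.11 = 31.85 → 32 months.

32 months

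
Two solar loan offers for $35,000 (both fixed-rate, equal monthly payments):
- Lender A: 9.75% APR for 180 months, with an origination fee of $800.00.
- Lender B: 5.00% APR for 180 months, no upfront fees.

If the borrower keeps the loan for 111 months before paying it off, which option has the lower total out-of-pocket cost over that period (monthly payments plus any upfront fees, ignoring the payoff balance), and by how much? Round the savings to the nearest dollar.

Lender A: monthly rate = 9.75%/12 = 0.0081250; payment = 35,000 × 0.0081250 / (1 − (1+0.0081250)^−180) = $370.78.
Lender B: at 5.00% the monthly rate is 0.0041667, so the payment is 35,000 × 0.0041667 / (1 − 1.0041667^−180) = $276.78.
Over 111 months: Lender A costs 111 × $370.78 + $800.00 = $41,956.58; Lender B costs 111 × $276.78 = $30,722.58.
Lender B is cheaper by $41,956.58 − $30,722.58 = $11,234.00.

Lender B by $11,234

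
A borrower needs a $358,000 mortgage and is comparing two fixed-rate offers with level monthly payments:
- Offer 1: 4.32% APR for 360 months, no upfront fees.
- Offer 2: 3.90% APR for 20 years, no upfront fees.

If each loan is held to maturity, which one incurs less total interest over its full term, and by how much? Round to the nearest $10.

Offer 2 by $123,160

Offer 1: monthly rate = 4.32%/12 = 0.0036000; payment = 358,000 × 0.0036000 / (1 − (1+0.0036000)^−360) = $1,775.85.
Total interest on Offer 1 = 360 × $1,775.85 − $358,000 = $281,306.00.
Offer 2: at 3.90% the monthly rate is 0.0032500, so the payment is 358,000 × 0.0032500 / (1 − 1.0032500^−240) = $2,150.59.
Total interest on Offer 2 = 240 × $2,150.59 − $358,000 = $158,141.60.
Offer 2 is lower by $123,164.40.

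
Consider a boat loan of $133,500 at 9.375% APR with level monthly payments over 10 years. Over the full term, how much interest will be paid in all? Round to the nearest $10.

$72,700

At 9.375% the monthly rate is 0.0078125, so the payment is 133,500 × 0.0078125 / (1 − 1.0078125^−120) = $1,718.33.
Total paid = 120 × $1,718.33 = $206,199.60; interest = $206,199.60 − $133,500 = $72,699.60.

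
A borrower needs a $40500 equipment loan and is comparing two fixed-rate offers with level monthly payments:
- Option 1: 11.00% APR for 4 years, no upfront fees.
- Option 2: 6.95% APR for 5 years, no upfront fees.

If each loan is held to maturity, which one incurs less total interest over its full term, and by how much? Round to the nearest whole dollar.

Option 2 by $2,184

Option 1: at 11.00% the monthly rate is 0.0091667, so the payment is 40,500 × 0.0091667 / (1 − 1.0091667^−48) = $1,046.74.
Total interest on Option 1 = 48 × $1,046.74 − $40,500 = $9,743.52.
Option 2: monthly rate = 6.95%/12 = 0.0057917; payment = 40,500 × 0.0057917 / (1 − (1+0.0057917)^−60) = $800.99.
Total interest on Option 2 = 60 × $800.99 − $40,500 = $7,559.40.
Option 2 is lower by $2,184.12.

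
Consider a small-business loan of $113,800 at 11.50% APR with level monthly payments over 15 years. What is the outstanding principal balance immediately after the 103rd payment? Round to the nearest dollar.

With monthly rate i = 11.5%/12 = 0.0095833, the balance after k of n payments is P · [(1+i)^n − (1+i)^k] / [(1+i)^n − 1].
(1+0.0095833)^180 = 5.56661309 and (1+0.0095833)^103 = 2.67081471, so the balance is 113,800 × (5.56661309 − 2.67081471) / (5.56661309 − 1) = $72,163.30.

$72,163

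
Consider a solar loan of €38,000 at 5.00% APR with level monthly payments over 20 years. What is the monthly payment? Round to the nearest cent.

At 5.00% the monthly rate is 0.0041667, so the payment is 38,000 × 0.0041667 / (1 − 1.0041667^−240) = €250.78.

€250.78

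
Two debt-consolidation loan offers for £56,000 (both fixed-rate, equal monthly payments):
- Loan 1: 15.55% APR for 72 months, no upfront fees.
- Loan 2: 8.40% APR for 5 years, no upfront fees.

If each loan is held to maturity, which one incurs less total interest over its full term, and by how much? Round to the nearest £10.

Loan 1: monthly rate = 15.55%/12 = 0.0129583; payment = 56,000 × 0.0129583 / (1 − (1+0.0129583)^−72) = £1,200.91.
Total interest on Loan 1 = 72 × £1,200.91 − £56,000 = £30,465.52.
Loan 2: at 8.40% the monthly rate is 0.0070000, so the payment is 56,000 × 0.0070000 / (1 − 1.0070000^−60) = £1,146.23.
Total interest on Loan 2 = 60 × £1,146.23 − £56,000 = £12,773.80.
Loan 2 is lower by £17,691.72.

Loan 2 by £17,690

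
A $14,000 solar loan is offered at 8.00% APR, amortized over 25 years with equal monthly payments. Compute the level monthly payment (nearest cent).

Monthly rate = 8%/12 = 0.0066667; payment = 14,000 × 0.0066667 / (1 − (1+0.0066667)^−300) = $108.05.

$108.05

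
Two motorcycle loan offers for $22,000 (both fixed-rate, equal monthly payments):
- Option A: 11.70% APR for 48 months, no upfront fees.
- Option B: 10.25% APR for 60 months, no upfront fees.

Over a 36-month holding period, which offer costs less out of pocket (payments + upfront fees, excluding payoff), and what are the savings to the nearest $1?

Option A: monthly rate = 11.7%/12 = 0.0097500; payment = 22,000 × 0.0097500 / (1 − (1+0.0097500)^−48) = $576.11.
Option B: monthly rate = 10.25%/12 = 0.0085417; payment = 22,000 × 0.0085417 / (1 − (1+0.0085417)^−60) = $470.15.
Over 36 months: Option A costs 36 × $576.11 = $20,739.96; Option B costs 36 × $470.15 = $16,925.40.
Option B is cheaper by $20,739.96 − $16,925.40 = $3,814.56.

Option B by $3,815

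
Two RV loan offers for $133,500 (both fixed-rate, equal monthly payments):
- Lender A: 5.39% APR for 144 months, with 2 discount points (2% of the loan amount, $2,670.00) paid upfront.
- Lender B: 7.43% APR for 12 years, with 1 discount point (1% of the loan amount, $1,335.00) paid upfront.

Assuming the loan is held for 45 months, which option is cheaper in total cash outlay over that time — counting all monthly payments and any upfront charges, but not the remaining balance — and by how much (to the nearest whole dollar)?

Lender A by $5,085

Lender A: at 5.39% the monthly rate is 0.0044917, so the payment is 133,500 × 0.0044917 / (1 − 1.0044917^−144) = $1,261.01.
Lender B: monthly rate = 7.43%/12 = 0.0061917; payment = 133,500 × 0.0061917 / (1 − (1+0.0061917)^−144) = $1,403.68.
Over 45 months: Lender A costs 45 × $1,261.01 + $2,670.00 = $59,415.45; Lender B costs 45 × $1,403.68 + $1,335.00 = $64,500.60.
Lender A is cheaper by $64,500.60 − $59,415.45 = $5,085.15.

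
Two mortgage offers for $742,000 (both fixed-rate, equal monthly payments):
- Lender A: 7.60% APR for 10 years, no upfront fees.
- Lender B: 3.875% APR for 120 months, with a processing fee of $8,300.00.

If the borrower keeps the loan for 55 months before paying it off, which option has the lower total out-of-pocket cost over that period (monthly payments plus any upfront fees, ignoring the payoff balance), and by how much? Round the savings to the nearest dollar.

Lender B by $67,493

Lender A: at 7.60% the monthly rate is 0.0063333, so the payment is 742,000 × 0.0063333 / (1 − 1.0063333^−120) = $8,846.45.
Lender B: monthly rate = 3.875%/12 = 0.0032292; payment = 742,000 × 0.0032292 / (1 − (1+0.0032292)^−120) = $7,468.39.
Over 55 months: Lender A costs 55 × $8,846.45 = $486,554.75; Lender B costs 55 × $7,468.39 + $8,300.00 = $419,061.45.
Lender B is cheaper by $486,554.75 − $419,061.45 = $67,493.30.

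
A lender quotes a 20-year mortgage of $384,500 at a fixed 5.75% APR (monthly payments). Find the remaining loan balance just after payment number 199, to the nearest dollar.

With monthly rate i = 5.75%/12 = 0.0047917, the balance after k of n payments is P · [(1+i)^n − (1+i)^k] / [(1+i)^n − 1].
(1+0.0047917)^240 = 3.14953103 and (1+0.0047917)^199 = 2.58898113, so the balance is 384,500 × (3.14953103 − 2.58898113) / (3.14953103 − 1) = $100,269.05.

$100,269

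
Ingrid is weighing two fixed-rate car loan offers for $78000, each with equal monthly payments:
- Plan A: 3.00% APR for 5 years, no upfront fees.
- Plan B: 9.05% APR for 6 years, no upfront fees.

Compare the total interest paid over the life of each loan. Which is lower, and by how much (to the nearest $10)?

Plan A: at 3.00% the monthly rate is 0.0025000, so the payment is 78,000 × 0.0025000 / (1 − 1.0025000^−60) = $1,401.56.
Total interest on Plan A = 60 × $1,401.56 − $78,000 = $6,093.60.
Plan B: at 9.05% the monthly rate is 0.0075417, so the payment is 78,000 × 0.0075417 / (1 − 1.0075417^−72) = $1,407.93.
Total interest on Plan B = 72 × $1,407.93 − $78,000 = $23,370.96.
Plan A is lower by $17,277.36.

Plan A by $17,280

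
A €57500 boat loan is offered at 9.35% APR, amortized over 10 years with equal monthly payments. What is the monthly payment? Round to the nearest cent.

Monthly rate = 9.35%/12 = 0.0077917; payment = 57,500 × 0.0077917 / (1 − (1+0.0077917)^−120) = €739.32.

€739.32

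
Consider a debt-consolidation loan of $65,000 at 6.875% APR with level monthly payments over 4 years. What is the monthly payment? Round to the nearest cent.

$1,552.74

Monthly rate = 6.875%/12 = 0.0057292; payment = 65,000 × 0.0057292 / (1 − (1+0.0057292)^−48) = $1,552.74.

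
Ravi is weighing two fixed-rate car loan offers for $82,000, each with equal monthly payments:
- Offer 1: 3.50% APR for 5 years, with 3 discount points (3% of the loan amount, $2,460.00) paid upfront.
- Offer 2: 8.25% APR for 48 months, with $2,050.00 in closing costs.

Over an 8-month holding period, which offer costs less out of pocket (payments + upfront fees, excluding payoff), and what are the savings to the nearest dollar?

Offer 1: monthly rate = 3.5%/12 = 0.0029167; payment = 82,000 × 0.0029167 / (1 − (1+0.0029167)^−60) = $1,491.72.
Offer 2: at 8.25% the monthly rate is 0.0068750, so the payment is 82,000 × 0.0068750 / (1 − 1.0068750^−48) = $2,011.50.
Over 8 months: Offer 1 costs 8 × $1,491.72 + $2,460.00 = $14,393.76; Offer 2 costs 8 × $2,011.50 + $2,050.00 = $18,142.00.
Offer 1 is cheaper by $18,142.00 − $14,393.76 = $3,748.24.

Offer 1 by $3,748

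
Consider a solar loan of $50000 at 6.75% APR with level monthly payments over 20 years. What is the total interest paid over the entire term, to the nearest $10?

$41,240

At 6.75% the monthly rate is 0.0056250, so the payment is 50,000 × 0.0056250 / (1 − 1.0056250^−240) = $380.18.
Total paid = 240 × $380.18 = $91,243.20; interest = $91,243.20 − $50,000 = $41,243.20.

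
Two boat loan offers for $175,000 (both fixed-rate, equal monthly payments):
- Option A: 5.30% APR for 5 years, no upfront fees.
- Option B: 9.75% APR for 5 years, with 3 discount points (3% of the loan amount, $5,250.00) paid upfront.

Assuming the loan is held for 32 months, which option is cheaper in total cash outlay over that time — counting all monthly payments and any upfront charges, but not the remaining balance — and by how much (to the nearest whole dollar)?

Option A by $17,095

Option A: monthly rate = 5.3%/12 = 0.0044167; payment = 175,000 × 0.0044167 / (1 − (1+0.0044167)^−60) = $3,326.57.
Option B: monthly rate = 9.75%/12 = 0.0081250; payment = 175,000 × 0.0081250 / (1 − (1+0.0081250)^−60) = $3,696.74.
Over 32 months: Option A costs 32 × $3,326.57 = $106,450.24; Option B costs 32 × $3,696.74 + $5,250.00 = $123,545.68.
Option A is cheaper by $123,545.68 − $106,450.24 = $17,095.44.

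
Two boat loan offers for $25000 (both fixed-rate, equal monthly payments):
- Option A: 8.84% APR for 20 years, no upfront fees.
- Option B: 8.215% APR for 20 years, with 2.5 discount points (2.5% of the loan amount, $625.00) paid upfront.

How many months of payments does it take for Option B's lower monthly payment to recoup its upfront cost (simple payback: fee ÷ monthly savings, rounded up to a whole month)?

64 months

Option A: monthly rate = 8.84%/12 = 0.0073667; payment = 25,000 × 0.0073667 / (1 − (1+0.0073667)^−240) = $222.37.
Option B: at 8.215% the monthly rate is 0.0068458, so the payment is 25,000 × 0.0068458 / (1 − 1.0068458^−240) = $212.47.
Monthly savings = $222.37 − $212.47 = $9.90.
Break-even = $625.00 / $9.90 = 63.13 → 64 months.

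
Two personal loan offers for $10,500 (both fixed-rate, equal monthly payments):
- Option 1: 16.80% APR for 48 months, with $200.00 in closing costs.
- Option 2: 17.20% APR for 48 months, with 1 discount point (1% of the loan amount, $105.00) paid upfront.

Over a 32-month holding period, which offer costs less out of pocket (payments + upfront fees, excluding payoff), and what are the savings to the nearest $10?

Option 2 by $30

Option 1: monthly rate = 16.8%/12 = 0.0140000; payment = 10,500 × 0.0140000 / (1 − (1+0.0140000)^−48) = $301.89.
Option 2: at 17.20% the monthly rate is 0.0143333, so the payment is 10,500 × 0.0143333 / (1 − 1.0143333^−48) = $304.07.
Over 32 months: Option 1 costs 32 × $301.89 + $200.00 = $9,860.48; Option 2 costs 32 × $304.07 + $105.00 = $9,835.24.
Option 2 is cheaper by $9,860.48 − $9,835.24 = $25.24.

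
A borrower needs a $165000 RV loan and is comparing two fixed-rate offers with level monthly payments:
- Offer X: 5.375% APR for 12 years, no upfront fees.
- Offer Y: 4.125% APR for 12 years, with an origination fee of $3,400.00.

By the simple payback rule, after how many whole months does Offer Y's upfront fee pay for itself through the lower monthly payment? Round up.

34 months

Offer X: monthly rate = 5.375%/12 = 0.0044792; payment = 165,000 × 0.0044792 / (1 − (1+0.0044792)^−144) = $1,557.29.
Offer Y: at 4.125% the monthly rate is 0.0034375, so the payment is 165,000 × 0.0034375 / (1 − 1.0034375^−144) = $1,454.66.
Monthly savings = $1,557.29 − $1,454.66 = $102.63.
Break-even = $3,400.00 / $102.63 = 33.13 → 34 months.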